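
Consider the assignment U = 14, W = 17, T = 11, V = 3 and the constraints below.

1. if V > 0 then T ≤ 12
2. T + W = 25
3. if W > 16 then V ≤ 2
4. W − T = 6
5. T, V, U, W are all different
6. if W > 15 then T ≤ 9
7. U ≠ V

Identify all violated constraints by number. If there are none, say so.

1. V = 3 > 0, so we need T ≤ 12; T = 11 ≤ 12  ✔
2. T + W = 11 + 17 = 28, not 25  ✘
3. W = 17 > 16, so we need V ≤ 2; but V = 3 > 2  ✘
4. W − T = 17 − 11 = 6  ✔
5. values 11, 3, 14, 17 are pairwise distinct  ✔
6. W = 17 > 15, so we need T ≤ 9; but T = 11 > 9  ✘
7. U = 14, V = 3; distinct  ✔

No — constraints 2, 3, 6 are not satisfied.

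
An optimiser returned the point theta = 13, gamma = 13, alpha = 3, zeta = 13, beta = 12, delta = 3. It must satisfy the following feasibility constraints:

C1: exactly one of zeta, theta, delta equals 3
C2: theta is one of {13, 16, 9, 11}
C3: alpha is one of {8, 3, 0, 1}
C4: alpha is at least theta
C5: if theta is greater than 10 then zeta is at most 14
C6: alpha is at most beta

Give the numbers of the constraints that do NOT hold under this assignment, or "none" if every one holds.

No — constraint 4 is not satisfied.

C1: zeta=13, theta=13, delta=3; 1 of them equals 3  ✓
C2: theta = 13 is in {13, 16, 9, 11}  ✓
C3: alpha = 3 is in {8, 3, 0, 1}  ✓
C4: alpha = 3, theta = 13; 3 < 13 (want ≥)  ✗
C5: theta = 13 > 10, so we need zeta ≤ 14; zeta = 13 ≤ 14  ✓
C6: alpha = 3, beta = 12; 3 ≤ 12  ✓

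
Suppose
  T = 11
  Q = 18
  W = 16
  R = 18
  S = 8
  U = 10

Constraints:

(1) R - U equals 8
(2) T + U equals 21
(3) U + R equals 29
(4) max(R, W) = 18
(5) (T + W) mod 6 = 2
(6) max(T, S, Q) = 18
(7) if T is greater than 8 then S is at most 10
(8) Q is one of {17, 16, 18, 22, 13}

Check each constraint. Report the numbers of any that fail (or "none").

(1) R - U = 18 - 10 = 8 — holds.
(2) T + U = 11 + 10 = 21 — holds.
(3) U + R = 10 + 18 = 28, not 29 — does not hold.
(4) max(18, 16) = 18 — holds.
(5) T + W = 27; 27 mod 6 = 3, not 2 — does not hold.
(6) max(11, 8, 18) = 18 — holds.
(7) T = 11 > 8, so we need S ≤ 10; S = 8 ≤ 10 — holds.
(8) Q = 18 is in {17, 16, 18, 22, 13} — holds.

Constraints 3 and 5 do not hold.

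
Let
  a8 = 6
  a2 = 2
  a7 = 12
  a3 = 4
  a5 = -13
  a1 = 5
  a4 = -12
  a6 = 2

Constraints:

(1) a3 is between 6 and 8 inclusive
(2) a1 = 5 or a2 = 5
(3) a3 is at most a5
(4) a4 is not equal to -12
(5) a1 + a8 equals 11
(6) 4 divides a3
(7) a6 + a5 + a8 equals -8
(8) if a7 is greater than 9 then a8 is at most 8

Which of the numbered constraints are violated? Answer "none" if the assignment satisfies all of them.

Violated: 1, 3, 4, 7.

(1) a3 = 4 is outside [6, 8] — violated.
(2) a1 = 5 = 5 (first disjunct) — satisfied.
(3) a3 = 4, a5 = -13; 4 > -13 (want ≤) — violated.
(4) a4 = -12, but -12 is required to differ — violated.
(5) a1 + a8 = 5 + 6 = 11 — satisfied.
(6) 4 / 4 = 1, so 4 divides 4 — satisfied.
(7) a6 + a5 + a8 = 2 + (-13) + 6 = -5, not -8 — violated.
(8) a7 = 12 > 9, so we need a8 ≤ 8; a8 = 6 ≤ 8 — satisfied.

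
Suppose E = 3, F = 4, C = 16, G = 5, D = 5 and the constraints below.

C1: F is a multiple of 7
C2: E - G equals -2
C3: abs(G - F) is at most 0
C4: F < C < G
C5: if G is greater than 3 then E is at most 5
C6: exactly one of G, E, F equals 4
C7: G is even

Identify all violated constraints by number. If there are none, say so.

C1: 4 = 7*0 + 4, so 7 does not divide 4  FAIL
C2: E - G = 3 - 5 = -2  OK
C3: abs(5 - 4) = 1; 1 > 0, exceeds bound 0  FAIL
C4: values 4, 16, 5; C = 16 is not < G = 5  FAIL
C5: G = 5 > 3, so we need E ≤ 5; E = 3 ≤ 5  OK
C6: G=5, E=3, F=4; 1 of them equals 4  OK
C7: G = 5 is odd  FAIL

Violated: 1, 3, 4, 7.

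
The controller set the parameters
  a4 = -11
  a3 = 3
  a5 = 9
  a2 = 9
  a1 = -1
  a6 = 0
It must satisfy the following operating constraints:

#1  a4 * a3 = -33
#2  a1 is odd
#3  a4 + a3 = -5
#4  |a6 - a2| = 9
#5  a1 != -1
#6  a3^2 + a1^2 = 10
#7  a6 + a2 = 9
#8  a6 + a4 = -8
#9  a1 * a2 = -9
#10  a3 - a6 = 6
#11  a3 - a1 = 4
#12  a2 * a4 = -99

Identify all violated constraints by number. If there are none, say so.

#1 a4 * a3 = -11 * 3 = -33 — OK.
#2 a1 = -1 is odd — OK.
#3 a4 + a3 = -11 + 3 = -8, not -5 — violated.
#4 |0 - 9| = 9 — OK.
#5 a1 = -1, but -1 is required to differ — violated.
#6 a3^2 + a1^2 = 3^2 + (-1)^2 = 9 + 1 = 10 — OK.
#7 a6 + a2 = 0 + 9 = 9 — OK.
#8 a6 + a4 = 0 + (-11) = -11, not -8 — violated.
#9 a1 * a2 = -1 * 9 = -9 — OK.
#10 a3 - a6 = 3 - 0 = 3, not 6 — violated.
#11 a3 - a1 = 3 - (-1) = 4 — OK.
#12 a2 * a4 = 9 * (-11) = -99 — OK.

Constraints 3, 5, 8, and 10 are violated.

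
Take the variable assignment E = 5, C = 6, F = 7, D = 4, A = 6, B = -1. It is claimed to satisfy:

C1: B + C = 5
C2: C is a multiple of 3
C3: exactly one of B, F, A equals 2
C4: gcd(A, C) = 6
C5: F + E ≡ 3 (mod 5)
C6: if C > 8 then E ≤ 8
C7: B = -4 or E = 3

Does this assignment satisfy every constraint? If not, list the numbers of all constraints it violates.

C1: B + C = -1 + 6 = 5 — satisfied.
C2: 6 / 3 = 2, so 3 divides 6 — satisfied.
C3: B=-1, F=7, A=6; 0 of them equal 2, not exactly one — violated.
C4: gcd(6, 6) = 6 — satisfied.
C5: F + E = 12; 12 mod 5 = 2, not 3 — violated.
C6: C = 6, not > 8; antecedent false, conditional vacuously true — satisfied.
C7: B = -1 ≠ -4 and E = 5 ≠ 3; both disjuncts false — violated.

Constraints 3, 5, and 7 are violated.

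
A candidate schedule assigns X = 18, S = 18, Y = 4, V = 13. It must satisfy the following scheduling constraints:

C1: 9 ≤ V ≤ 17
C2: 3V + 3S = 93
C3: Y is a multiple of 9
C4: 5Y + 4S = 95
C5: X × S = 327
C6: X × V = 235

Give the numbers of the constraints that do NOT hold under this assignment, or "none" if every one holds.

C1: V = 13 lies in [9, 17]  OK
C2: 3V + 3S = 3(13) + 3(18) = 93  OK
C3: 4 = 9×0 + 4, so 9 does not divide 4  FAIL
C4: 5Y + 4S = 5(4) + 4(18) = 92, not 95  FAIL
C5: X × S = 18 × 18 = 324, not 327  FAIL
C6: X × V = 18 × 13 = 234, not 235  FAIL

Violated: 3, 4, 5, and 6.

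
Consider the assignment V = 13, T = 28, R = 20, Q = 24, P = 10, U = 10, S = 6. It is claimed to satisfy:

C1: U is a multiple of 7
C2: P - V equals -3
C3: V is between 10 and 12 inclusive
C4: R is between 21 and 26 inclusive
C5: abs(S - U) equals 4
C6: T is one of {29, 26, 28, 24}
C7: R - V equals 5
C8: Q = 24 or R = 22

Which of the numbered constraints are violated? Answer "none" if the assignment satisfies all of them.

C1: 10 = 7*1 + 3, so 7 does not divide 10 — fails.
C2: P - V = 10 - 13 = -3 — holds.
C3: V = 13 is outside [10, 12] — fails.
C4: R = 20 is outside [21, 26] — fails.
C5: abs(6 - 10) = 4 — holds.
C6: T = 28 is in {29, 26, 28, 24} — holds.
C7: R - V = 20 - 13 = 7, not 5 — fails.
C8: Q = 24 = 24 (first disjunct) — holds.

No — constraints 1, 3, 4, 7 are not satisfied.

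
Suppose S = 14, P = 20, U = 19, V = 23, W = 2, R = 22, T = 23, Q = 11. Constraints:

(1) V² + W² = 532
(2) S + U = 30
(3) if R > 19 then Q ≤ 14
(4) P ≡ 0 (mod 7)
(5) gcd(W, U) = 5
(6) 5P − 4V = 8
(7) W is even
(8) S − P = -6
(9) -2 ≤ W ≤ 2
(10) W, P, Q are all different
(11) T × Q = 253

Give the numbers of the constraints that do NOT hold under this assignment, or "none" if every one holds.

No — constraints 1, 2, 4, 5 are not satisfied.

(1) V² + W² = 23² + 2² = 529 + 4 = 533, not 532 — violated.
(2) S + U = 14 + 19 = 33, not 30 — violated.
(3) R = 22 > 19, so we need Q ≤ 14; Q = 11 ≤ 14 — OK.
(4) 20 mod 7 = 6, not 0 — violated.
(5) gcd(2, 19) = 1, not 5 — violated.
(6) 5P − 4V = 5(20) − 4(23) = 8 — OK.
(7) W = 2 is even — OK.
(8) S − P = 14 − 20 = -6 — OK.
(9) W = 2 lies in [-2, 2] — OK.
(10) values 2, 20, 11 are pairwise distinct — OK.
(11) T × Q = 23 × 11 = 253 — OK.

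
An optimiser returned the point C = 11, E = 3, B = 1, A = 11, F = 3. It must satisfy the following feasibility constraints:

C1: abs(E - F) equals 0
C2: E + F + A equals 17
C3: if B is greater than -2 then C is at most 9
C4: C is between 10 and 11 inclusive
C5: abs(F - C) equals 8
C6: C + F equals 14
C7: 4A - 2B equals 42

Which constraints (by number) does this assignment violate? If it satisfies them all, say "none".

C1: abs(3 - 3) = 0 — holds.
C2: E + F + A = 3 + 3 + 11 = 17 — holds.
C3: B = 1 > -2, so we need C ≤ 9; but C = 11 > 9 — fails.
C4: C = 11 lies in [10, 11] — holds.
C5: abs(3 - 11) = 8 — holds.
C6: C + F = 11 + 3 = 14 — holds.
C7: 4A - 2B = 4(11) - 2(1) = 42 — holds.

The assignment fails constraint 3.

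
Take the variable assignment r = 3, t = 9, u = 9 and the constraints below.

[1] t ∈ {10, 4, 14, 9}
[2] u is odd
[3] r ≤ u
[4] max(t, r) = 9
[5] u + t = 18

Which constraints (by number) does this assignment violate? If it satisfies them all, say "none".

[1] t = 9 is in {10, 4, 14, 9}  OK
[2] u = 9 is odd  OK
[3] r = 3, u = 9; 3 ≤ 9  OK
[4] max(9, 3) = 9  OK
[5] u + t = 9 + 9 = 18  OK

None — every constraint holds.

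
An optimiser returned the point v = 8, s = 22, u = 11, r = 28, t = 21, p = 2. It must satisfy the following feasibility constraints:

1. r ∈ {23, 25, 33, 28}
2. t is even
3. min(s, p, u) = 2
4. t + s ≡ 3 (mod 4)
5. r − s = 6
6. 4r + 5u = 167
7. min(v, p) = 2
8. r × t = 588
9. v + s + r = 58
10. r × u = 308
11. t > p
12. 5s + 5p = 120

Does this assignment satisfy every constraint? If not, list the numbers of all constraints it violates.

1. r = 28 is in {23, 25, 33, 28}  OK
2. t = 21 is odd  FAIL
3. min(22, 2, 11) = 2  OK
4. t + s = 43; 43 mod 4 = 3  OK
5. r − s = 28 − 22 = 6  OK
6. 4r + 5u = 4(28) + 5(11) = 167  OK
7. min(8, 2) = 2  OK
8. r × t = 28 × 21 = 588  OK
9. v + s + r = 8 + 22 + 28 = 58  OK
10. r × u = 28 × 11 = 308  OK
11. t = 21, p = 2; 21 > 2  OK
12. 5s + 5p = 5(22) + 5(2) = 120  OK

The assignment fails constraint 2.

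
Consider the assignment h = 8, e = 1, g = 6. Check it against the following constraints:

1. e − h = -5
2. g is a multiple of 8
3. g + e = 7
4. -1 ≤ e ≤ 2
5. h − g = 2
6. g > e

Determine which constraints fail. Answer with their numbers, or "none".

1. e − h = 1 − 8 = -7, not -5 — violated.
2. 6 = 8×0 + 6, so 8 does not divide 6 — violated.
3. g + e = 6 + 1 = 7 — OK.
4. e = 1 lies in [-1, 2] — OK.
5. h − g = 8 − 6 = 2 — OK.
6. g = 6, e = 1; 6 > 1 — OK.

The assignment fails constraints 1, 2.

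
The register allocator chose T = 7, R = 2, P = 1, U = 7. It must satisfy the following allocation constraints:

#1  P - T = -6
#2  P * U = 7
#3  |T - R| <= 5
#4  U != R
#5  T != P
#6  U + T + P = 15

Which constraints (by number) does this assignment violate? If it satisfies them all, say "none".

#1 P - T = 1 - 7 = -6 — holds.
#2 P * U = 1 * 7 = 7 — holds.
#3 |7 - 2| = 5; 5 ≤ 5 — holds.
#4 U = 7, R = 2; distinct — holds.
#5 T = 7, P = 1; distinct — holds.
#6 U + T + P = 7 + 7 + 1 = 15 — holds.

The assignment satisfies every constraint.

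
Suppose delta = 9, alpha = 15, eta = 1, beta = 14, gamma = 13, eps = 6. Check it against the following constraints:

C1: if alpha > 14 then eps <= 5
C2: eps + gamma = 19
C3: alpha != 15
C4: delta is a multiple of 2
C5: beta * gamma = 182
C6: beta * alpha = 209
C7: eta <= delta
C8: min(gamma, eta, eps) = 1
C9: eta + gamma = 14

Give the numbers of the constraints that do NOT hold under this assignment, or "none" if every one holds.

Constraints 1, 3, 4, and 6 do not hold.

C1: alpha = 15 > 14, so we need eps ≤ 5; but eps = 6 > 5 — does not hold.
C2: eps + gamma = 6 + 13 = 19 — holds.
C3: alpha = 15, but 15 is required to differ — does not hold.
C4: 9 = 2*4 + 1, so 2 does not divide 9 — does not hold.
C5: beta * gamma = 14 * 13 = 182 — holds.
C6: beta * alpha = 14 * 15 = 210, not 209 — does not hold.
C7: eta = 1, delta = 9; 1 ≤ 9 — holds.
C8: min(13, 1, 6) = 1 — holds.
C9: eta + gamma = 1 + 13 = 14 — holds.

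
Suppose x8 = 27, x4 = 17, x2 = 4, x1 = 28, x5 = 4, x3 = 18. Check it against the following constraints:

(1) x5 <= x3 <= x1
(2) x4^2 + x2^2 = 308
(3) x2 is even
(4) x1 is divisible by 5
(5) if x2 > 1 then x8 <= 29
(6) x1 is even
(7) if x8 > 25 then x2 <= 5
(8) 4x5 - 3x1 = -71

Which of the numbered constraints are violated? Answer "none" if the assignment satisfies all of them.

(1) values 4 <= 18 <= 28  true
(2) x4^2 + x2^2 = 17^2 + 4^2 = 289 + 16 = 305, not 308  false
(3) x2 = 4 is even  true
(4) 28 = 5*5 + 3, so 5 does not divide 28  false
(5) x2 = 4 > 1, so we need x8 ≤ 29; x8 = 27 ≤ 29  true
(6) x1 = 28 is even  true
(7) x8 = 27 > 25, so we need x2 ≤ 5; x2 = 4 ≤ 5  true
(8) 4x5 - 3x1 = 4(4) - 3(28) = -68, not -71  false

Constraints 2, 4, and 8 do not hold.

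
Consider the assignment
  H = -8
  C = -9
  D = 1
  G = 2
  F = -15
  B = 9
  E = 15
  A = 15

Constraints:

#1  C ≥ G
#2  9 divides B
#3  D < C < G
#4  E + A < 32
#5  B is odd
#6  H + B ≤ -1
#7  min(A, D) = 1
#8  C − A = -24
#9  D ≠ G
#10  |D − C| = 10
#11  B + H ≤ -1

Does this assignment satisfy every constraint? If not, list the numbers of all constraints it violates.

No — constraints 1, 3, 6, 11 are not satisfied.

#1 C = -9, G = 2; -9 < 2 (want ≥)  fails
#2 9 / 9 = 1, so 9 divides 9  holds
#3 values 1, -9, 2; D = 1 is not < C = -9  fails
#4 E + A = 15 + 15 = 30; 30 < 32  holds
#5 B = 9 is odd  holds
#6 H + B = -8 + 9 = 1; 1 > -1, bound -1 not met  fails
#7 min(15, 1) = 1  holds
#8 C − A = -9 − 15 = -24  holds
#9 D = 1, G = 2; distinct  holds
#10 |1 − (-9)| = 10  holds
#11 B + H = 9 + (-8) = 1; 1 > -1, bound -1 not met  fails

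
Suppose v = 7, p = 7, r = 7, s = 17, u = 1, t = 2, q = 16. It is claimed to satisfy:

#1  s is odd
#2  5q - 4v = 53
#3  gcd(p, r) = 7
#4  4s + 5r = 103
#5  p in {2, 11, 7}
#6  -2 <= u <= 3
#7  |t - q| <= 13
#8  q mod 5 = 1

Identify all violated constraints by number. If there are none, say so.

Constraints 2 and 7 are violated.

#1 s = 17 is odd  ✔
#2 5q - 4v = 5(16) - 4(7) = 52, not 53  ✘
#3 gcd(7, 7) = 7  ✔
#4 4s + 5r = 4(17) + 5(7) = 103  ✔
#5 p = 7 is in {2, 11, 7}  ✔
#6 u = 1 lies in [-2, 3]  ✔
#7 |2 - 16| = 14; 14 > 13, exceeds bound 13  ✘
#8 16 mod 5 = 1  ✔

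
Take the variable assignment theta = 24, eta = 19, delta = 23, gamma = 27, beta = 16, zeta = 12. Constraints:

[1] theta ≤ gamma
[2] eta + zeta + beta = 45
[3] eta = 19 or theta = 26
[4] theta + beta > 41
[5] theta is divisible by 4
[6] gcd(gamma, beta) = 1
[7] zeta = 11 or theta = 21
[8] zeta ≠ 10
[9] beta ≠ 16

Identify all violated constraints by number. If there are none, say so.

[1] theta = 24, gamma = 27; 24 ≤ 27 — holds.
[2] eta + zeta + beta = 19 + 12 + 16 = 47, not 45 — fails.
[3] eta = 19 = 19 (first disjunct) — holds.
[4] theta + beta = 24 + 16 = 40; 40 ≤ 41, bound 41 not met — fails.
[5] 24 / 4 = 6, so 4 divides 24 — holds.
[6] gcd(27, 16) = 1 — holds.
[7] zeta = 12 ≠ 11 and theta = 24 ≠ 21; both disjuncts false — fails.
[8] zeta = 12, and 12 ≠ 10 — holds.
[9] beta = 16, but 16 is required to differ — fails.

Constraints 2, 4, 7, and 9 do not hold.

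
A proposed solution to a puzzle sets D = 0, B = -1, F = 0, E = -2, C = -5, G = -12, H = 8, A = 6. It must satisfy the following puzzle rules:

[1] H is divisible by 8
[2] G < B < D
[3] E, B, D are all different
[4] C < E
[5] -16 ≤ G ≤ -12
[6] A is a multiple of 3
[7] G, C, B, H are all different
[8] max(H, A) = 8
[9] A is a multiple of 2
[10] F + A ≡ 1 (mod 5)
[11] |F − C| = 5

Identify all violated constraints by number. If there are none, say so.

[1] 8 / 8 = 1, so 8 divides 8 — OK.
[2] values -12 < -1 < 0 — OK.
[3] values -2, -1, 0 are pairwise distinct — OK.
[4] C = -5, E = -2; -5 < -2 — OK.
[5] G = -12 lies in [-16, -12] — OK.
[6] 6 / 3 = 2, so 3 divides 6 — OK.
[7] values -12, -5, -1, 8 are pairwise distinct — OK.
[8] max(8, 6) = 8 — OK.
[9] 6 / 2 = 3, so 2 divides 6 — OK.
[10] F + A = 6; 6 mod 5 = 1 — OK.
[11] |0 − (-5)| = 5 — OK.

No violations.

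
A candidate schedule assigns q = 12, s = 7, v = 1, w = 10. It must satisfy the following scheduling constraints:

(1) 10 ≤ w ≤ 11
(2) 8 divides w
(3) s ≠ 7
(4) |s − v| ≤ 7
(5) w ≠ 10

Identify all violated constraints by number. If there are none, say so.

Constraints 2, 3, and 5 do not hold.

(1) w = 10 lies in [10, 11] — satisfied.
(2) 10 = 8×1 + 2, so 8 does not divide 10 — violated.
(3) s = 7, but 7 is required to differ — violated.
(4) |7 − 1| = 6; 6 ≤ 7 — satisfied.
(5) w = 10, but 10 is required to differ — violated.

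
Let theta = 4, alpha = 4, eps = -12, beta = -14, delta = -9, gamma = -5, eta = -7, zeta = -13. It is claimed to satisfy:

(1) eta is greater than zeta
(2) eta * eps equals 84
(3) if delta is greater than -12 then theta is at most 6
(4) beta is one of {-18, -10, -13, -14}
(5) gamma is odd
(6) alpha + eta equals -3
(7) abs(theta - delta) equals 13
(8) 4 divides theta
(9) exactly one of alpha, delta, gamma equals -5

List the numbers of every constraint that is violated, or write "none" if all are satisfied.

All constraints are satisfied.

(1) eta = -7, zeta = -13; -7 > -13 — OK.
(2) eta * eps = -7 * (-12) = 84 — OK.
(3) delta = -9 > -12, so we need theta ≤ 6; theta = 4 ≤ 6 — OK.
(4) beta = -14 is in {-18, -10, -13, -14} — OK.
(5) gamma = -5 is odd — OK.
(6) alpha + eta = 4 + (-7) = -3 — OK.
(7) abs(4 - (-9)) = 13 — OK.
(8) 4 / 4 = 1, so 4 divides 4 — OK.
(9) alpha=4, delta=-9, gamma=-5; 1 of them equals -5 — OK.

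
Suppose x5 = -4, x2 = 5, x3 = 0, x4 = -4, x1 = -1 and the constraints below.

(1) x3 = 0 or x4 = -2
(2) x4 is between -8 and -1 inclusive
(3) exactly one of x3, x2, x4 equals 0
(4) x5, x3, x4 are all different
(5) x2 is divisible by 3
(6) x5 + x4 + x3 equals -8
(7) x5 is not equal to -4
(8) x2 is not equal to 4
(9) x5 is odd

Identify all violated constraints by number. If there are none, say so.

(1) x3 = 0 = 0 (first disjunct)  true
(2) x4 = -4 lies in [-8, -1]  true
(3) x3=0, x2=5, x4=-4; 1 of them equals 0  true
(4) x5 = x4 = -4, not all different  false
(5) 5 = 3*1 + 2, so 3 does not divide 5  false
(6) x5 + x4 + x3 = -4 + (-4) + 0 = -8  true
(7) x5 = -4, but -4 is required to differ  false
(8) x2 = 5, and 5 ≠ 4  true
(9) x5 = -4 is even  false

Constraints 4, 5, 7, 9 do not hold.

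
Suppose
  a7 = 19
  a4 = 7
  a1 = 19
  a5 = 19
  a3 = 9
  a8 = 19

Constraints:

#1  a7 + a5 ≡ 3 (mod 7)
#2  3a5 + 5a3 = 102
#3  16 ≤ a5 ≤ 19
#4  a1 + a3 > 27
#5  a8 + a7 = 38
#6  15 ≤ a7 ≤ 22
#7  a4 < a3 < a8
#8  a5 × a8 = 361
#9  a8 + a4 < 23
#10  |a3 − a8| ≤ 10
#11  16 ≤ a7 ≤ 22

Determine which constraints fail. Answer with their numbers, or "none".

#1 a7 + a5 = 38; 38 mod 7 = 3 — OK.
#2 3a5 + 5a3 = 3(19) + 5(9) = 102 — OK.
#3 a5 = 19 lies in [16, 19] — OK.
#4 a1 + a3 = 19 + 9 = 28; 28 > 27 — OK.
#5 a8 + a7 = 19 + 19 = 38 — OK.
#6 a7 = 19 lies in [15, 22] — OK.
#7 values 7 < 9 < 19 — OK.
#8 a5 × a8 = 19 × 19 = 361 — OK.
#9 a8 + a4 = 19 + 7 = 26; 26 ≥ 23, bound 23 not met — violated.
#10 |9 − 19| = 10; 10 ≤ 10 — OK.
#11 a7 = 19 lies in [16, 22] — OK.

Constraint 9 is violated.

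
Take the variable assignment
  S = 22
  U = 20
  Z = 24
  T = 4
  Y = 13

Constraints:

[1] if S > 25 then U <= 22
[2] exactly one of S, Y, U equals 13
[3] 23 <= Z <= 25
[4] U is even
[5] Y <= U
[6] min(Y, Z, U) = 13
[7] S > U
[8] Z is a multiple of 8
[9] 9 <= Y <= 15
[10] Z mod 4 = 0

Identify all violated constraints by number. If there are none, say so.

[1] S = 22, not > 25; antecedent false, conditional vacuously true — holds.
[2] S=22, Y=13, U=20; 1 of them equals 13 — holds.
[3] Z = 24 lies in [23, 25] — holds.
[4] U = 20 is even — holds.
[5] Y = 13, U = 20; 13 ≤ 20 — holds.
[6] min(13, 24, 20) = 13 — holds.
[7] S = 22, U = 20; 22 > 20 — holds.
[8] 24 / 8 = 3, so 8 divides 24 — holds.
[9] Y = 13 lies in [9, 15] — holds.
[10] 24 mod 4 = 0 — holds.

The assignment satisfies every constraint.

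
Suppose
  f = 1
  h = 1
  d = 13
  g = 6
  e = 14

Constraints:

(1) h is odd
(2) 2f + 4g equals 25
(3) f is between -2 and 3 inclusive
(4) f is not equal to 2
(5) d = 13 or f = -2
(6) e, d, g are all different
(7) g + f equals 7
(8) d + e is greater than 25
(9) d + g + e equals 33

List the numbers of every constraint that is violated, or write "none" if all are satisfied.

Constraint 2 is violated.

(1) h = 1 is odd — holds.
(2) 2f + 4g = 2(1) + 4(6) = 26, not 25 — does not hold.
(3) f = 1 lies in [-2, 3] — holds.
(4) f = 1, and 1 ≠ 2 — holds.
(5) d = 13 = 13 (first disjunct) — holds.
(6) values 14, 13, 6 are pairwise distinct — holds.
(7) g + f = 6 + 1 = 7 — holds.
(8) d + e = 13 + 14 = 27; 27 > 25 — holds.
(9) d + g + e = 13 + 6 + 14 = 33 — holds.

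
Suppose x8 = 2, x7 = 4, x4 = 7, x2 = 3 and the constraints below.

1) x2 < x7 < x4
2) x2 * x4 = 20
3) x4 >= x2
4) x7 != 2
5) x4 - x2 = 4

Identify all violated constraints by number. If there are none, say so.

Constraint 2 does not hold.

1) values 3 < 4 < 7 — OK.
2) x2 * x4 = 3 * 7 = 21, not 20 — violated.
3) x4 = 7, x2 = 3; 7 ≥ 3 — OK.
4) x7 = 4, and 4 ≠ 2 — OK.
5) x4 - x2 = 7 - 3 = 4 — OK.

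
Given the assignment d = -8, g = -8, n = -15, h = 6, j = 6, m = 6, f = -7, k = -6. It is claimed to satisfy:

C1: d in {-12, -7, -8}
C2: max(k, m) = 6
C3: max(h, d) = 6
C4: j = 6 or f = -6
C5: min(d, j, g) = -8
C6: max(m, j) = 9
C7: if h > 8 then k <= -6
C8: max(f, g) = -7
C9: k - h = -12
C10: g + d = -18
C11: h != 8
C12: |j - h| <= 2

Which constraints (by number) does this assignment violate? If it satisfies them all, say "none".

C1: d = -8 is in {-12, -7, -8} — OK.
C2: max(-6, 6) = 6 — OK.
C3: max(6, -8) = 6 — OK.
C4: j = 6 = 6 (first disjunct) — OK.
C5: min(-8, 6, -8) = -8 — OK.
C6: max(6, 6) = 6, not 9 — violated.
C7: h = 6, not > 8; antecedent false, conditional vacuously true — OK.
C8: max(-7, -8) = -7 — OK.
C9: k - h = -6 - 6 = -12 — OK.
C10: g + d = -8 + (-8) = -16, not -18 — violated.
C11: h = 6, and 6 ≠ 8 — OK.
C12: |6 - 6| = 0; 0 ≤ 2 — OK.

Violated: 6 and 10.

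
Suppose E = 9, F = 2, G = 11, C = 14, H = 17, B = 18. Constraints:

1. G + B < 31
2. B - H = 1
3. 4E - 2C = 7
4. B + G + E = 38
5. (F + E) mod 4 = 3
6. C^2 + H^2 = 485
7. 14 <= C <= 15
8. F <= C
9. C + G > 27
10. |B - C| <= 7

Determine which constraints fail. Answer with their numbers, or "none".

1. G + B = 11 + 18 = 29; 29 < 31  OK
2. B - H = 18 - 17 = 1  OK
3. 4E - 2C = 4(9) - 2(14) = 8, not 7  FAIL
4. B + G + E = 18 + 11 + 9 = 38  OK
5. F + E = 11; 11 mod 4 = 3  OK
6. C^2 + H^2 = 14^2 + 17^2 = 196 + 289 = 485  OK
7. C = 14 lies in [14, 15]  OK
8. F = 2, C = 14; 2 ≤ 14  OK
9. C + G = 14 + 11 = 25; 25 ≤ 27, bound 27 not met  FAIL
10. |18 - 14| = 4; 4 ≤ 7  OK

The assignment fails constraints 3 and 9.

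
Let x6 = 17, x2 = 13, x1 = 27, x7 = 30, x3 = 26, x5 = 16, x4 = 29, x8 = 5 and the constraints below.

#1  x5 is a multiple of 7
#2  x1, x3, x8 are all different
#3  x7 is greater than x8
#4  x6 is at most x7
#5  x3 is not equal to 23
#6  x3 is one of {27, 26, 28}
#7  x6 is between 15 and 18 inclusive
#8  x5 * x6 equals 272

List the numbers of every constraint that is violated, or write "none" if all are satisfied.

#1 16 = 7*2 + 2, so 7 does not divide 16  ✗
#2 values 27, 26, 5 are pairwise distinct  ✓
#3 x7 = 30, x8 = 5; 30 > 5  ✓
#4 x6 = 17, x7 = 30; 17 ≤ 30  ✓
#5 x3 = 26, and 26 ≠ 23  ✓
#6 x3 = 26 is in {27, 26, 28}  ✓
#7 x6 = 17 lies in [15, 18]  ✓
#8 x5 * x6 = 16 * 17 = 272  ✓

No — constraint 1 is not satisfied.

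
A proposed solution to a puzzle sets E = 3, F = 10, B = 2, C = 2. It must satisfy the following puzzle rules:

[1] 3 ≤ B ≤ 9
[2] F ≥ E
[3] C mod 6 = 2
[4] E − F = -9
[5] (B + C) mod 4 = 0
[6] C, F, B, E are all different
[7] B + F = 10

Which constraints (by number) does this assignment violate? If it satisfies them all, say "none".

No — constraints 1, 4, 6, and 7 are not satisfied.

[1] B = 2 is outside [3, 9] — does not hold.
[2] F = 10, E = 3; 10 ≥ 3 — holds.
[3] 2 mod 6 = 2 — holds.
[4] E − F = 3 − 10 = -7, not -9 — does not hold.
[5] B + C = 4; 4 mod 4 = 0 — holds.
[6] C = B = 2, not all different — does not hold.
[7] B + F = 2 + 10 = 12, not 10 — does not hold.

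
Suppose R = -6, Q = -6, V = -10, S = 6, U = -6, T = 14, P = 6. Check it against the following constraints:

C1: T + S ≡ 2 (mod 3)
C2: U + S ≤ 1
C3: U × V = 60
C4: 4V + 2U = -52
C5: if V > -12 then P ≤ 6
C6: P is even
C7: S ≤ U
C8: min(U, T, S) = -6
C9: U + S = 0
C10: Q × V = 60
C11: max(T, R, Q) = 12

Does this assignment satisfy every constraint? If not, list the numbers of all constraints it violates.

C1: T + S = 20; 20 mod 3 = 2 — holds.
C2: U + S = -6 + 6 = 0; 0 ≤ 1 — holds.
C3: U × V = -6 × (-10) = 60 — holds.
C4: 4V + 2U = 4(-10) + 2(-6) = -52 — holds.
C5: V = -10 > -12, so we need P ≤ 6; P = 6 ≤ 6 — holds.
C6: P = 6 is even — holds.
C7: S = 6, U = -6; 6 > -6 (want ≤) — does not hold.
C8: min(-6, 14, 6) = -6 — holds.
C9: U + S = -6 + 6 = 0 — holds.
C10: Q × V = -6 × (-10) = 60 — holds.
C11: max(14, -6, -6) = 14, not 12 — does not hold.

Constraints 7 and 11 are violated.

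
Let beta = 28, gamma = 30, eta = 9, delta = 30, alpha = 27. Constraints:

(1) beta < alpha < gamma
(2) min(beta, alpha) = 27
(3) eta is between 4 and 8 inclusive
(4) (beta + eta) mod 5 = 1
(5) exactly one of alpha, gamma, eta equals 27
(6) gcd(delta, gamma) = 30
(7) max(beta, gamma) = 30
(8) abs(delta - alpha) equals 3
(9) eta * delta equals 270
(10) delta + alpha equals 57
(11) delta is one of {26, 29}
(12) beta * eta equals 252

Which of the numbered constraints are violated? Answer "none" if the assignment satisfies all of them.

No — constraints 1, 3, 4, 11 are not satisfied.

(1) values 28, 27, 30; beta = 28 is not < alpha = 27  ✘
(2) min(28, 27) = 27  ✔
(3) eta = 9 is outside [4, 8]  ✘
(4) beta + eta = 37; 37 mod 5 = 2, not 1  ✘
(5) alpha=27, gamma=30, eta=9; 1 of them equals 27  ✔
(6) gcd(30, 30) = 30  ✔
(7) max(28, 30) = 30  ✔
(8) abs(30 - 27) = 3  ✔
(9) eta * delta = 9 * 30 = 270  ✔
(10) delta + alpha = 30 + 27 = 57  ✔
(11) delta = 30 is not in {26, 29}  ✘
(12) beta * eta = 28 * 9 = 252  ✔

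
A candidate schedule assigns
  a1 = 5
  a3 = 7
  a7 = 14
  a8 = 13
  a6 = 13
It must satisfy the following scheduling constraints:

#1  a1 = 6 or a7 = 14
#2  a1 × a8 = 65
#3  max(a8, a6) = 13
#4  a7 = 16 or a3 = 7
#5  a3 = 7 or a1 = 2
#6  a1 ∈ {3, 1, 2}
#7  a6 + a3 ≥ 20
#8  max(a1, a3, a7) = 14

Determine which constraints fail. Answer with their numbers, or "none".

#1 a1 = 5 ≠ 6, but a7 = 14 = 14 (second disjunct) — satisfied.
#2 a1 × a8 = 5 × 13 = 65 — satisfied.
#3 max(13, 13) = 13 — satisfied.
#4 a7 = 14 ≠ 16, but a3 = 7 = 7 (second disjunct) — satisfied.
#5 a3 = 7 = 7 (first disjunct) — satisfied.
#6 a1 = 5 is not in {3, 1, 2} — violated.
#7 a6 + a3 = 13 + 7 = 20; 20 ≥ 20 — satisfied.
#8 max(5, 7, 14) = 14 — satisfied.

The assignment fails constraint 6.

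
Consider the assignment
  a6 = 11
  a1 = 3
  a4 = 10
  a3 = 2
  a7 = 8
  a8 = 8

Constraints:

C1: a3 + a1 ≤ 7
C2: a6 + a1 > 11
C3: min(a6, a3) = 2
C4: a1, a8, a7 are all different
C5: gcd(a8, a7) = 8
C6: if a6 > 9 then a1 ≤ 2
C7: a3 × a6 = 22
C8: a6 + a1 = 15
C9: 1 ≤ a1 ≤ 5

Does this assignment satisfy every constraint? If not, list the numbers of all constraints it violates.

C1: a3 + a1 = 2 + 3 = 5; 5 ≤ 7  yes
C2: a6 + a1 = 11 + 3 = 14; 14 > 11  yes
C3: min(11, 2) = 2  yes
C4: a8 = a7 = 8, not all different  no
C5: gcd(8, 8) = 8  yes
C6: a6 = 11 > 9, so we need a1 ≤ 2; but a1 = 3 > 2  no
C7: a3 × a6 = 2 × 11 = 22  yes
C8: a6 + a1 = 11 + 3 = 14, not 15  no
C9: a1 = 3 lies in [1, 5]  yes

The assignment fails constraints 4, 6, and 8.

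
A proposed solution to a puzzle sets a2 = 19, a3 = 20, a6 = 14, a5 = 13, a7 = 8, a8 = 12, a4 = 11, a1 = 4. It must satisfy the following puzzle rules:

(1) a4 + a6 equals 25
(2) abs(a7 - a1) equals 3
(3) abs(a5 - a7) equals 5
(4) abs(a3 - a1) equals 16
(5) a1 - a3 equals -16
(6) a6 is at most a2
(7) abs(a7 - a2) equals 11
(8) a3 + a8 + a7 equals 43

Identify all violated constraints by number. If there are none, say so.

(1) a4 + a6 = 11 + 14 = 25  ✔
(2) abs(8 - 4) = 4, not 3  ✘
(3) abs(13 - 8) = 5  ✔
(4) abs(20 - 4) = 16  ✔
(5) a1 - a3 = 4 - 20 = -16  ✔
(6) a6 = 14, a2 = 19; 14 ≤ 19  ✔
(7) abs(8 - 19) = 11  ✔
(8) a3 + a8 + a7 = 20 + 12 + 8 = 40, not 43  ✘

The assignment fails constraints 2 and 8.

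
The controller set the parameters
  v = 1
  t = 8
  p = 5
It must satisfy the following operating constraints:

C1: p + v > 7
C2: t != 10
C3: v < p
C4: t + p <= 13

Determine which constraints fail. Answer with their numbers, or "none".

C1: p + v = 5 + 1 = 6; 6 ≤ 7, bound 7 not met — violated.
C2: t = 8, and 8 ≠ 10 — satisfied.
C3: v = 1, p = 5; 1 < 5 — satisfied.
C4: t + p = 8 + 5 = 13; 13 ≤ 13 — satisfied.

Violated: 1.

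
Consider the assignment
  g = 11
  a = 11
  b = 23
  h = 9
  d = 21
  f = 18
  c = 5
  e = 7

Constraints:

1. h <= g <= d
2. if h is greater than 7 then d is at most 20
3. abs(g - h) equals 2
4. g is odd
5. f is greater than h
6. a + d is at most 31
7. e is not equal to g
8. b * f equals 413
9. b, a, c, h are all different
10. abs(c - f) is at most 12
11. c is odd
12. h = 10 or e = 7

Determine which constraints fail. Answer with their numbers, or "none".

1. values 9 <= 11 <= 21 — holds.
2. h = 9 > 7, so we need d ≤ 20; but d = 21 > 20 — fails.
3. abs(11 - 9) = 2 — holds.
4. g = 11 is odd — holds.
5. f = 18, h = 9; 18 > 9 — holds.
6. a + d = 11 + 21 = 32; 32 > 31, bound 31 not met — fails.
7. e = 7, g = 11; distinct — holds.
8. b * f = 23 * 18 = 414, not 413 — fails.
9. values 23, 11, 5, 9 are pairwise distinct — holds.
10. abs(5 - 18) = 13; 13 > 12, exceeds bound 12 — fails.
11. c = 5 is odd — holds.
12. h = 9 ≠ 10, but e = 7 = 7 (second disjunct) — holds.

Constraints 2, 6, 8, 10 are violated.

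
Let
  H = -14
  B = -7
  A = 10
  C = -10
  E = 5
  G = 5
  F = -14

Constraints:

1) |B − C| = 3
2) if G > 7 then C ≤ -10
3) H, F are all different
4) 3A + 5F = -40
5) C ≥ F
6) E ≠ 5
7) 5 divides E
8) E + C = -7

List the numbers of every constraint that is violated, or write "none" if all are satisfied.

Constraints 3, 6, and 8 are violated.

1) |-7 − (-10)| = 3  holds
2) G = 5, not > 7; antecedent false, conditional vacuously true  holds
3) H = F = -14, not all different  fails
4) 3A + 5F = 3(10) + 5(-14) = -40  holds
5) C = -10, F = -14; -10 ≥ -14  holds
6) E = 5, but 5 is required to differ  fails
7) 5 / 5 = 1, so 5 divides 5  holds
8) E + C = 5 + (-10) = -5, not -7  fails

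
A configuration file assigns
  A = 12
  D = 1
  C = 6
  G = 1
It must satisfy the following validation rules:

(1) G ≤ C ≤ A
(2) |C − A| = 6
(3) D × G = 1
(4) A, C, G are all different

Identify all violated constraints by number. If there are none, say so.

(1) values 1 ≤ 6 ≤ 12  yes
(2) |6 − 12| = 6  yes
(3) D × G = 1 × 1 = 1  yes
(4) values 12, 6, 1 are pairwise distinct  yes

None — every constraint holds.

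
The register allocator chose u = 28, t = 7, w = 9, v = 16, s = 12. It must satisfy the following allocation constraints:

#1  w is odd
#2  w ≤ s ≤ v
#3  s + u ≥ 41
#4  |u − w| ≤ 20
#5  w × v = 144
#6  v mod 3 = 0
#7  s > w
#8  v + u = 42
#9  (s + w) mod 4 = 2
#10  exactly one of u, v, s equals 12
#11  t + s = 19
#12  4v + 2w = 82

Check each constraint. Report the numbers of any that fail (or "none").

No — constraints 3, 6, 8, 9 are not satisfied.

#1 w = 9 is odd  yes
#2 values 9 ≤ 12 ≤ 16  yes
#3 s + u = 12 + 28 = 40; 40 < 41, bound 41 not met  no
#4 |28 − 9| = 19; 19 ≤ 20  yes
#5 w × v = 9 × 16 = 144  yes
#6 16 mod 3 = 1, not 0  no
#7 s = 12, w = 9; 12 > 9  yes
#8 v + u = 16 + 28 = 44, not 42  no
#9 s + w = 21; 21 mod 4 = 1, not 2  no
#10 u=28, v=16, s=12; 1 of them equals 12  yes
#11 t + s = 7 + 12 = 19  yes
#12 4v + 2w = 4(16) + 2(9) = 82  yes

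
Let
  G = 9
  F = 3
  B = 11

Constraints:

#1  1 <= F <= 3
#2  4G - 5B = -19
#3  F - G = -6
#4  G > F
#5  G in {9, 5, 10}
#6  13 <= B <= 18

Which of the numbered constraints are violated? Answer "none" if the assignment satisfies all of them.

#1 F = 3 lies in [1, 3]  ✔
#2 4G - 5B = 4(9) - 5(11) = -19  ✔
#3 F - G = 3 - 9 = -6  ✔
#4 G = 9, F = 3; 9 > 3  ✔
#5 G = 9 is in {9, 5, 10}  ✔
#6 B = 11 is outside [13, 18]  ✘

Violated: 6.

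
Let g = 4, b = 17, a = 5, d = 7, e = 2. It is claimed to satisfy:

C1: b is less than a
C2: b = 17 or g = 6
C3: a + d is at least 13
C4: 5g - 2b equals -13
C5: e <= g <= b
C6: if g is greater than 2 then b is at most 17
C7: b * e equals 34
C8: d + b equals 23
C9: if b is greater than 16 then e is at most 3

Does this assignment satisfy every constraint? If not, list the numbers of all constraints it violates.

C1: b = 17, a = 5; 17 ≥ 5 (want <) — violated.
C2: b = 17 = 17 (first disjunct) — satisfied.
C3: a + d = 5 + 7 = 12; 12 < 13, bound 13 not met — violated.
C4: 5g - 2b = 5(4) - 2(17) = -14, not -13 — violated.
C5: values 2 <= 4 <= 17 — satisfied.
C6: g = 4 > 2, so we need b ≤ 17; b = 17 ≤ 17 — satisfied.
C7: b * e = 17 * 2 = 34 — satisfied.
C8: d + b = 7 + 17 = 24, not 23 — violated.
C9: b = 17 > 16, so we need e ≤ 3; e = 2 ≤ 3 — satisfied.

Violated: 1, 3, 4, and 8.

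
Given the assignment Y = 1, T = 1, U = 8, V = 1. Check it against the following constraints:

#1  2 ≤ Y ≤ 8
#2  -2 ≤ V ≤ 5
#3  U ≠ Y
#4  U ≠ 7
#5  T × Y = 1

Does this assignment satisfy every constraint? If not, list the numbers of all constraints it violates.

Constraint 1 is violated.

#1 Y = 1 is outside [2, 8] — violated.
#2 V = 1 lies in [-2, 5] — OK.
#3 U = 8, Y = 1; distinct — OK.
#4 U = 8, and 8 ≠ 7 — OK.
#5 T × Y = 1 × 1 = 1 — OK.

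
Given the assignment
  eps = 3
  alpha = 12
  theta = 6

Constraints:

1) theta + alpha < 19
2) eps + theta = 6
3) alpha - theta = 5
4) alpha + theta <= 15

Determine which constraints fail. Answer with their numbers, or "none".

1) theta + alpha = 6 + 12 = 18; 18 < 19 — holds.
2) eps + theta = 3 + 6 = 9, not 6 — fails.
3) alpha - theta = 12 - 6 = 6, not 5 — fails.
4) alpha + theta = 12 + 6 = 18; 18 > 15, bound 15 not met — fails.

Constraints 2, 3, 4 do not hold.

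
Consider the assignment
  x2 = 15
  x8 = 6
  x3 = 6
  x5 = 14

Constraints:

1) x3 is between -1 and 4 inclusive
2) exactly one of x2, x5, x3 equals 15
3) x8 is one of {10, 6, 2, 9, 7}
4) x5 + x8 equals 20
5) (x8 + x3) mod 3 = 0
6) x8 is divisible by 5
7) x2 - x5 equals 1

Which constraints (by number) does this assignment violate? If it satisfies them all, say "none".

1) x3 = 6 is outside [-1, 4] — violated.
2) x2=15, x5=14, x3=6; 1 of them equals 15 — satisfied.
3) x8 = 6 is in {10, 6, 2, 9, 7} — satisfied.
4) x5 + x8 = 14 + 6 = 20 — satisfied.
5) x8 + x3 = 12; 12 mod 3 = 0 — satisfied.
6) 6 = 5*1 + 1, so 5 does not divide 6 — violated.
7) x2 - x5 = 15 - 14 = 1 — satisfied.

Constraints 1, 6 do not hold.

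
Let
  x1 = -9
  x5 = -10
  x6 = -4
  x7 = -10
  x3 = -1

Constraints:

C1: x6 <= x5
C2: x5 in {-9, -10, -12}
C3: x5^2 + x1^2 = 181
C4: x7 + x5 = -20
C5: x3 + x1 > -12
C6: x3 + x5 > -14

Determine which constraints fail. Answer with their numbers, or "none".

C1: x6 = -4, x5 = -10; -4 > -10 (want ≤) — does not hold.
C2: x5 = -10 is in {-9, -10, -12} — holds.
C3: x5^2 + x1^2 = (-10)^2 + (-9)^2 = 100 + 81 = 181 — holds.
C4: x7 + x5 = -10 + (-10) = -20 — holds.
C5: x3 + x1 = -1 + (-9) = -10; -10 > -12 — holds.
C6: x3 + x5 = -1 + (-10) = -11; -11 > -14 — holds.

The assignment fails constraint 1.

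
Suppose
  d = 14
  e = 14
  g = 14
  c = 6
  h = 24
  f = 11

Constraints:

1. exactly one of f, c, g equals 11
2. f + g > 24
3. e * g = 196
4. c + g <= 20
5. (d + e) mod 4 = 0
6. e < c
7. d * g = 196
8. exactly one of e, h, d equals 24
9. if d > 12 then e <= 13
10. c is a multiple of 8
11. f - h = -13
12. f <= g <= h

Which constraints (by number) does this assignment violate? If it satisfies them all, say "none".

1. f=11, c=6, g=14; 1 of them equals 11  holds
2. f + g = 11 + 14 = 25; 25 > 24  holds
3. e * g = 14 * 14 = 196  holds
4. c + g = 6 + 14 = 20; 20 ≤ 20  holds
5. d + e = 28; 28 mod 4 = 0  holds
6. e = 14, c = 6; 14 ≥ 6 (want <)  fails
7. d * g = 14 * 14 = 196  holds
8. e=14, h=24, d=14; 1 of them equals 24  holds
9. d = 14 > 12, so we need e ≤ 13; but e = 14 > 13  fails
10. 6 = 8*0 + 6, so 8 does not divide 6  fails
11. f - h = 11 - 24 = -13  holds
12. values 11 <= 14 <= 24  holds

The assignment fails constraints 6, 9, and 10.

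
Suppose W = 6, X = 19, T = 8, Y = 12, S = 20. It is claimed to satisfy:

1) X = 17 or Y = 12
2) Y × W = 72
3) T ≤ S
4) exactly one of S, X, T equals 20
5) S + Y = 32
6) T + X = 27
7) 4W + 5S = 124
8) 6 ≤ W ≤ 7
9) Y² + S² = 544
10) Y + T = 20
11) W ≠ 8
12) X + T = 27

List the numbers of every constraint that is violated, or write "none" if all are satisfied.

1) X = 19 ≠ 17, but Y = 12 = 12 (second disjunct) — holds.
2) Y × W = 12 × 6 = 72 — holds.
3) T = 8, S = 20; 8 ≤ 20 — holds.
4) S=20, X=19, T=8; 1 of them equals 20 — holds.
5) S + Y = 20 + 12 = 32 — holds.
6) T + X = 8 + 19 = 27 — holds.
7) 4W + 5S = 4(6) + 5(20) = 124 — holds.
8) W = 6 lies in [6, 7] — holds.
9) Y² + S² = 12² + 20² = 144 + 400 = 544 — holds.
10) Y + T = 12 + 8 = 20 — holds.
11) W = 6, and 6 ≠ 8 — holds.
12) X + T = 19 + 8 = 27 — holds.

All constraints are satisfied.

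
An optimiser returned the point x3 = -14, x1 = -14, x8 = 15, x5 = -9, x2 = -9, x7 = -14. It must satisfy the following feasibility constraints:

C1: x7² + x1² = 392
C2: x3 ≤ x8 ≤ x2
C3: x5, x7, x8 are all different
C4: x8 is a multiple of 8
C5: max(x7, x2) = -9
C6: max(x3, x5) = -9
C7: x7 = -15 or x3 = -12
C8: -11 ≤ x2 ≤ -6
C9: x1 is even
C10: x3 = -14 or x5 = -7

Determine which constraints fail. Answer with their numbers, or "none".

Constraints 2, 4, and 7 do not hold.

C1: x7² + x1² = (-14)² + (-14)² = 196 + 196 = 392 — OK.
C2: values -14, 15, -9; x8 = 15 is not ≤ x2 = -9 — violated.
C3: values -9, -14, 15 are pairwise distinct — OK.
C4: 15 = 8×1 + 7, so 8 does not divide 15 — violated.
C5: max(-14, -9) = -9 — OK.
C6: max(-14, -9) = -9 — OK.
C7: x7 = -14 ≠ -15 and x3 = -14 ≠ -12; both disjuncts false — violated.
C8: x2 = -9 lies in [-11, -6] — OK.
C9: x1 = -14 is even — OK.
C10: x3 = -14 = -14 (first disjunct) — OK.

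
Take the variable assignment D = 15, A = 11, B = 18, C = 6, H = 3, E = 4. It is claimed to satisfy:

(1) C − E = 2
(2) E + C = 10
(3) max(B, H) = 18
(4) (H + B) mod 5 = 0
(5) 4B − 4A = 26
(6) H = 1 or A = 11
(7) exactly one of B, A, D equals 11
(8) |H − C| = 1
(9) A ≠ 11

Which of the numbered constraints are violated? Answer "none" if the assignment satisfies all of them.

(1) C − E = 6 − 4 = 2 — OK.
(2) E + C = 4 + 6 = 10 — OK.
(3) max(18, 3) = 18 — OK.
(4) H + B = 21; 21 mod 5 = 1, not 0 — violated.
(5) 4B − 4A = 4(18) − 4(11) = 28, not 26 — violated.
(6) H = 3 ≠ 1, but A = 11 = 11 (second disjunct) — OK.
(7) B=18, A=11, D=15; 1 of them equals 11 — OK.
(8) |3 − 6| = 3, not 1 — violated.
(9) A = 11, but 11 is required to differ — violated.

Constraints 4, 5, 8, 9 do not hold.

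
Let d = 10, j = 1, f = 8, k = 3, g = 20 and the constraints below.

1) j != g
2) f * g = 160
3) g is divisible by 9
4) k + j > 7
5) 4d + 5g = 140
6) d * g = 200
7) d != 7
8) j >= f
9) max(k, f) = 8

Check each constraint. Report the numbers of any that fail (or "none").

1) j = 1, g = 20; distinct — holds.
2) f * g = 8 * 20 = 160 — holds.
3) 20 = 9*2 + 2, so 9 does not divide 20 — fails.
4) k + j = 3 + 1 = 4; 4 ≤ 7, bound 7 not met — fails.
5) 4d + 5g = 4(10) + 5(20) = 140 — holds.
6) d * g = 10 * 20 = 200 — holds.
7) d = 10, and 10 ≠ 7 — holds.
8) j = 1, f = 8; 1 < 8 (want ≥) — fails.
9) max(3, 8) = 8 — holds.

Violated: 3, 4, 8.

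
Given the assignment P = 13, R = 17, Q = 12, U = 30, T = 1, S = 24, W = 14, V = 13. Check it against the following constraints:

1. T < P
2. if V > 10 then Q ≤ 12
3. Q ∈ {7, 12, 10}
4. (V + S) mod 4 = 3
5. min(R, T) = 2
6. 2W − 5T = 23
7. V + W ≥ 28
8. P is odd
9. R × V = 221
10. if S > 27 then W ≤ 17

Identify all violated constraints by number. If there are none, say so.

1. T = 1, P = 13; 1 < 13  ✔
2. V = 13 > 10, so we need Q ≤ 12; Q = 12 ≤ 12  ✔
3. Q = 12 is in {7, 12, 10}  ✔
4. V + S = 37; 37 mod 4 = 1, not 3  ✘
5. min(17, 1) = 1, not 2  ✘
6. 2W − 5T = 2(14) − 5(1) = 23  ✔
7. V + W = 13 + 14 = 27; 27 < 28, bound 28 not met  ✘
8. P = 13 is odd  ✔
9. R × V = 17 × 13 = 221  ✔
10. S = 24, not > 27; antecedent false, conditional vacuously true  ✔

The assignment fails constraints 4, 5, and 7.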